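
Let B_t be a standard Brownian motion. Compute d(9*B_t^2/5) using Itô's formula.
d(9*B_t^2/5) = (9/5) dt + (18*B_t/5) dB_t

Itô's formula for f(B_t) gives d f(B_t) = f'(B_t) dB_t + (1/2) f''(B_t) dt. Compute derivatives of f(x) = 9*x^2/5:
  f'(x)  = 18*x/5
  f''(x) = 18/5
Substitute x = B_t and multiply the f'' term by 1/2:
  drift     = (1/2) * (18/5) evaluated at B_t = 9/5
  diffusion = (18*x/5) evaluated at B_t = 18*B_t/5
Therefore d(9*B_t^2/5) = (9/5) dt + (18*B_t/5) dB_t.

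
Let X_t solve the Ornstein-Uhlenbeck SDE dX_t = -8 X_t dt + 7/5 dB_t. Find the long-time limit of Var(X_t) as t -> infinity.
lim Var(X_t) = 49/400

The OU SDE dX = -theta X dt + sigma dB admits the integrating factor exp(theta t): d(exp(theta t) X_t) = sigma exp(theta t) dB_t. Integrating from 0 to t gives X_t = x_0 * exp(-theta t) + sigma * int_0^t exp(-theta (t-s)) dB_s for any initial x_0. The Itô integral has variance (by the Itô isometry) sigma^2 * int_0^t exp(-2 theta (t - s)) ds = sigma^2 * (1 - exp(-2 theta t)) / (2 theta), independent of x_0.
With theta = 8, sigma = 7/5:
  Var(X_t) = (7/5)^2 * (1 - exp(-2*8 t)) / (2 * 8) = 49/400 - 49*exp(-16*t)/400.
As t -> infinity, exp(-2*8 t) -> 0, so the stationary variance is sigma^2 / (2 theta) = 49/400.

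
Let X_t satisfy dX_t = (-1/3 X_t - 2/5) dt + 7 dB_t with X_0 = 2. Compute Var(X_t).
Var(X_t) = 147/2 - 147*exp(-2*t/3)/2

The variance V(t) = Var(X_t) satisfies V'(t) = 2 a V(t) + c^2 with V(0) = 0 (drift coefficient is linear in X, diffusion is constant). With a = -1/3, c = 7, the solution is
  V(t) = (c^2 / (2 a)) * (exp(2 a t) - 1)
       = (7^2 / (2*(-1/3))) * (exp((-2/3) t) - 1)
       = 147/2 - 147*exp(-2*t/3)/2.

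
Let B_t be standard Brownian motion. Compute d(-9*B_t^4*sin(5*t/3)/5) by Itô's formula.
d(-9*B_t^4*sin(5*t/3)/5) = (-3*B_t^2*(B_t^2*cos(5*t/3) + 18*sin(5*t/3)/5)) dt + (-36*B_t^3*sin(5*t/3)/5) dB_t

Itô's formula for f(t, x): d f(t, B_t) = (f_t + (1/2) f_xx) dt + f_x dB_t. Compute partials of f(t, x) = -9*x^4*sin(5*t/3)/5:
  f_t(t,x)  = -3*x^4*cos(5*t/3)
  f_x(t,x)  = -36*x^3*sin(5*t/3)/5
  f_xx(t,x) = -108*x^2*sin(5*t/3)/5
Assemble drift = f_t + (1/2) f_xx = -3*x^2*(x^2*cos(5*t/3) + 18*sin(5*t/3)/5) and diffusion = f_x = -36*x^3*sin(5*t/3)/5. Substituting x = B_t:
  d(-9*B_t^4*sin(5*t/3)/5) = (-3*B_t^2*(B_t^2*cos(5*t/3) + 18*sin(5*t/3)/5)) dt + (-36*B_t^3*sin(5*t/3)/5) dB_t.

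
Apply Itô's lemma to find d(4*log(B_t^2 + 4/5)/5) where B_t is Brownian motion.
d(4*log(B_t^2 + 4/5)/5) = (4*(4 - 5*B_t^2)/(5*B_t^2 + 4)^2) dt + (8*B_t/(5*B_t^2 + 4)) dB_t

Itô's formula for f(B_t) gives d f(B_t) = f'(B_t) dB_t + (1/2) f''(B_t) dt. Compute derivatives of f(x) = 4*log(x^2 + 4/5)/5:
  f'(x)  = 8*x/(5*x^2 + 4)
  f''(x) = 8*(4 - 5*x^2)/(5*x^2 + 4)^2
Substitute x = B_t and multiply the f'' term by 1/2:
  drift     = (1/2) * (8*(4 - 5*x^2)/(5*x^2 + 4)^2) evaluated at B_t = 4*(4 - 5*B_t^2)/(5*B_t^2 + 4)^2
  diffusion = (8*x/(5*x^2 + 4)) evaluated at B_t = 8*B_t/(5*B_t^2 + 4)
Therefore d(4*log(B_t^2 + 4/5)/5) = (4*(4 - 5*B_t^2)/(5*B_t^2 + 4)^2) dt + (8*B_t/(5*B_t^2 + 4)) dB_t.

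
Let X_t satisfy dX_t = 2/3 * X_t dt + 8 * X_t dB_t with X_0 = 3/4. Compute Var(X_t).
Var(X_t) = 9*(exp(64*t) - 1)*exp(4*t/3)/16

For GBM dX = mu X dt + sigma X dB with X_0 = x_0, apply Itô to Y = log X: dY = (mu - sigma^2/2) dt + sigma dB, so Y_t = log(x_0) + (mu - sigma^2/2) t + sigma B_t and hence X_t = x_0 * exp((mu - sigma^2/2) t + sigma B_t).
With mu = 2/3, sigma = 8, x_0 = 3/4, this gives:
  X_t = 3/4 * exp((-94/3) * t + (8) * B_t).
Since sigma*B_t ~ Normal(0, sigma^2 t), E[exp(sigma*B_t)] = exp(sigma^2 t / 2); so E[X_t] = x_0 * exp((mu - sigma^2/2) t) * exp(sigma^2 t / 2) = x_0 * exp(mu t) = 3*exp(2*t/3)/4.
Var(X_t) = E[X_t^2] - (E[X_t])^2 = x_0^2 * exp(2 mu t) * (exp(sigma^2 t) - 1) = 9*(exp(64*t) - 1)*exp(4*t/3)/16.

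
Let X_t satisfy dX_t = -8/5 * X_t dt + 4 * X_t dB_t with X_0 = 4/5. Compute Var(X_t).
Var(X_t) = (16*exp(16*t) - 16)*exp(-16*t/5)/25

For GBM dX = mu X dt + sigma X dB with X_0 = x_0, apply Itô to Y = log X: dY = (mu - sigma^2/2) dt + sigma dB, so Y_t = log(x_0) + (mu - sigma^2/2) t + sigma B_t and hence X_t = x_0 * exp((mu - sigma^2/2) t + sigma B_t).
With mu = -8/5, sigma = 4, x_0 = 4/5, this gives:
  X_t = 4/5 * exp((-48/5) * t + (4) * B_t).
Since sigma*B_t ~ Normal(0, sigma^2 t), E[exp(sigma*B_t)] = exp(sigma^2 t / 2); so E[X_t] = x_0 * exp((mu - sigma^2/2) t) * exp(sigma^2 t / 2) = x_0 * exp(mu t) = 4*exp(-8*t/5)/5.
Var(X_t) = E[X_t^2] - (E[X_t])^2 = x_0^2 * exp(2 mu t) * (exp(sigma^2 t) - 1) = (16*exp(16*t) - 16)*exp(-16*t/5)/25.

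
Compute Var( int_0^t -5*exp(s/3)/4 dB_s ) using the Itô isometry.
Var = 75*exp(2*t/3)/32 - 75/32

The Itô integral of a deterministic integrand f(s) has mean 0 because each increment f(s) * (B_{s+ds} - B_s) has mean 0. By the Itô isometry:
  Var( int_0^t f(s) dB_s ) = E[ (int_0^t f(s) dB_s)^2 ] = int_0^t f(s)^2 ds.
Here f(s) = -5*exp(s/3)/4, so f(s)^2 = 25*exp(2*s/3)/16. Integrate:
  int_0^t (25*exp(2*s/3)/16) ds = 75*exp(2*t/3)/32 - 75/32.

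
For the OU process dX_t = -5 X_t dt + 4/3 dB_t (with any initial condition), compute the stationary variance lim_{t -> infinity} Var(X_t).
lim Var(X_t) = 8/45

The OU SDE dX = -theta X dt + sigma dB admits the integrating factor exp(theta t): d(exp(theta t) X_t) = sigma exp(theta t) dB_t. Integrating from 0 to t gives X_t = x_0 * exp(-theta t) + sigma * int_0^t exp(-theta (t-s)) dB_s for any initial x_0. The Itô integral has variance (by the Itô isometry) sigma^2 * int_0^t exp(-2 theta (t - s)) ds = sigma^2 * (1 - exp(-2 theta t)) / (2 theta), independent of x_0.
With theta = 5, sigma = 4/3:
  Var(X_t) = (4/3)^2 * (1 - exp(-2*5 t)) / (2 * 5) = 8/45 - 8*exp(-10*t)/45.
As t -> infinity, exp(-2*5 t) -> 0, so the stationary variance is sigma^2 / (2 theta) = 8/45.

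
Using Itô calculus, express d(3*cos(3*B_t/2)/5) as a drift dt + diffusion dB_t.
d(3*cos(3*B_t/2)/5) = (-27*cos(3*B_t/2)/40) dt + (-9*sin(3*B_t/2)/10) dB_t

Itô's formula for f(B_t) gives d f(B_t) = f'(B_t) dB_t + (1/2) f''(B_t) dt. Compute derivatives of f(x) = 3*cos(3*x/2)/5:
  f'(x)  = -9*sin(3*x/2)/10
  f''(x) = -27*cos(3*x/2)/20
Substitute x = B_t and multiply the f'' term by 1/2:
  drift     = (1/2) * (-27*cos(3*x/2)/20) evaluated at B_t = -27*cos(3*B_t/2)/40
  diffusion = (-9*sin(3*x/2)/10) evaluated at B_t = -9*sin(3*B_t/2)/10
Therefore d(3*cos(3*B_t/2)/5) = (-27*cos(3*B_t/2)/40) dt + (-9*sin(3*B_t/2)/10) dB_t.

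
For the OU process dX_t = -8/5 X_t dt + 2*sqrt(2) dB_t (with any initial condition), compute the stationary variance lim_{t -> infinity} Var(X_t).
lim Var(X_t) = 5/2

The OU SDE dX = -theta X dt + sigma dB admits the integrating factor exp(theta t): d(exp(theta t) X_t) = sigma exp(theta t) dB_t. Integrating from 0 to t gives X_t = x_0 * exp(-theta t) + sigma * int_0^t exp(-theta (t-s)) dB_s for any initial x_0. The Itô integral has variance (by the Itô isometry) sigma^2 * int_0^t exp(-2 theta (t - s)) ds = sigma^2 * (1 - exp(-2 theta t)) / (2 theta), independent of x_0.
With theta = 8/5, sigma = 2*sqrt(2):
  Var(X_t) = (2*sqrt(2))^2 * (1 - exp(-2*8/5 t)) / (2 * 8/5) = 5/2 - 5*exp(-16*t/5)/2.
As t -> infinity, exp(-2*8/5 t) -> 0, so the stationary variance is sigma^2 / (2 theta) = 5/2.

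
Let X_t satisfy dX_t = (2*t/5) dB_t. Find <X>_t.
<X>_t = 4*t^3/75

For an Itô process dX_t = a(t) dt + b(t) dB_t, the quadratic variation is <X>_t = int_0^t b(s)^2 ds (the drift term does not contribute). Here b(s) = 2*s/5, so
  b(s)^2 = 4*s^2/25.
Integrating from 0 to t:
  <X>_t = int_0^t (4*s^2/25) ds = 4*t^3/75.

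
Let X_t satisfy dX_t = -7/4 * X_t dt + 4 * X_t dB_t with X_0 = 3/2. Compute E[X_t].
E[X_t] = 3*exp(-7*t/4)/2

For GBM dX = mu X dt + sigma X dB with X_0 = x_0, apply Itô to Y = log X: dY = (mu - sigma^2/2) dt + sigma dB, so Y_t = log(x_0) + (mu - sigma^2/2) t + sigma B_t and hence X_t = x_0 * exp((mu - sigma^2/2) t + sigma B_t).
With mu = -7/4, sigma = 4, x_0 = 3/2, this gives:
  X_t = 3/2 * exp((-39/4) * t + (4) * B_t).
Since sigma*B_t ~ Normal(0, sigma^2 t), E[exp(sigma*B_t)] = exp(sigma^2 t / 2); so E[X_t] = x_0 * exp((mu - sigma^2/2) t) * exp(sigma^2 t / 2) = x_0 * exp(mu t) = 3*exp(-7*t/4)/2.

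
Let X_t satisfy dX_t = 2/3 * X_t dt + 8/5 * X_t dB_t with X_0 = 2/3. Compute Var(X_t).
Var(X_t) = 4*(exp(64*t/25) - 1)*exp(4*t/3)/9

For GBM dX = mu X dt + sigma X dB with X_0 = x_0, apply Itô to Y = log X: dY = (mu - sigma^2/2) dt + sigma dB, so Y_t = log(x_0) + (mu - sigma^2/2) t + sigma B_t and hence X_t = x_0 * exp((mu - sigma^2/2) t + sigma B_t).
With mu = 2/3, sigma = 8/5, x_0 = 2/3, this gives:
  X_t = 2/3 * exp((-46/75) * t + (8/5) * B_t).
Since sigma*B_t ~ Normal(0, sigma^2 t), E[exp(sigma*B_t)] = exp(sigma^2 t / 2); so E[X_t] = x_0 * exp((mu - sigma^2/2) t) * exp(sigma^2 t / 2) = x_0 * exp(mu t) = 2*exp(2*t/3)/3.
Var(X_t) = E[X_t^2] - (E[X_t])^2 = x_0^2 * exp(2 mu t) * (exp(sigma^2 t) - 1) = 4*(exp(64*t/25) - 1)*exp(4*t/3)/9.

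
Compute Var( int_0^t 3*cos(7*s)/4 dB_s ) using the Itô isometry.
Var = 9*t/32 + 9*sin(14*t)/448

The Itô integral of a deterministic integrand f(s) has mean 0 because each increment f(s) * (B_{s+ds} - B_s) has mean 0. By the Itô isometry:
  Var( int_0^t f(s) dB_s ) = E[ (int_0^t f(s) dB_s)^2 ] = int_0^t f(s)^2 ds.
Here f(s) = 3*cos(7*s)/4, so f(s)^2 = 9*cos(7*s)^2/16. Integrate:
  int_0^t (9*cos(7*s)^2/16) ds = 9*t/32 + 9*sin(14*t)/448.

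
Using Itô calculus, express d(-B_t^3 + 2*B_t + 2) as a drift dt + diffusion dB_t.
d(-B_t^3 + 2*B_t + 2) = (-3*B_t) dt + (2 - 3*B_t^2) dB_t

Itô's formula for f(B_t) gives d f(B_t) = f'(B_t) dB_t + (1/2) f''(B_t) dt. Compute derivatives of f(x) = -x^3 + 2*x + 2:
  f'(x)  = 2 - 3*x^2
  f''(x) = -6*x
Substitute x = B_t and multiply the f'' term by 1/2:
  drift     = (1/2) * (-6*x) evaluated at B_t = -3*B_t
  diffusion = (2 - 3*x^2) evaluated at B_t = 2 - 3*B_t^2
Therefore d(-B_t^3 + 2*B_t + 2) = (-3*B_t) dt + (2 - 3*B_t^2) dB_t.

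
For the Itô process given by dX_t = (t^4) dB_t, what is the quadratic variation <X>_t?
<X>_t = t^9/9

For an Itô process dX_t = a(t) dt + b(t) dB_t, the quadratic variation is <X>_t = int_0^t b(s)^2 ds (the drift term does not contribute). Here b(s) = s^4, so
  b(s)^2 = s^8.
Integrating from 0 to t:
  <X>_t = int_0^t (s^8) ds = t^9/9.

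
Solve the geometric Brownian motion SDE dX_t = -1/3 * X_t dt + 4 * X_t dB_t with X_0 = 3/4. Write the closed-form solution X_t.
X_t = 3/4 * exp((-25/3) * t + (4) * B_t)

For GBM dX = mu X dt + sigma X dB with X_0 = x_0, apply Itô to Y = log X: dY = (mu - sigma^2/2) dt + sigma dB, so Y_t = log(x_0) + (mu - sigma^2/2) t + sigma B_t and hence X_t = x_0 * exp((mu - sigma^2/2) t + sigma B_t).
With mu = -1/3, sigma = 4, x_0 = 3/4, this gives:
  X_t = 3/4 * exp((-25/3) * t + (4) * B_t).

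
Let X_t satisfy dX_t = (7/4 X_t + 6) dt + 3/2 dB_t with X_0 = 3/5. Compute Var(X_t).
Var(X_t) = 9*exp(7*t/2)/14 - 9/14

The variance V(t) = Var(X_t) satisfies V'(t) = 2 a V(t) + c^2 with V(0) = 0 (drift coefficient is linear in X, diffusion is constant). With a = 7/4, c = 3/2, the solution is
  V(t) = (c^2 / (2 a)) * (exp(2 a t) - 1)
       = ((3/2)^2 / (2*(7/4))) * (exp((7/2) t) - 1)
       = 9*exp(7*t/2)/14 - 9/14.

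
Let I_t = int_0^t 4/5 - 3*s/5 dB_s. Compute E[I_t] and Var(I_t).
E[I_t] = 0; Var(I_t) = t*(3*t^2 - 12*t + 16)/25

The Itô integral of a deterministic integrand f(s) has mean 0 because each increment f(s) * (B_{s+ds} - B_s) has mean 0. By the Itô isometry:
  Var( int_0^t f(s) dB_s ) = E[ (int_0^t f(s) dB_s)^2 ] = int_0^t f(s)^2 ds.
Here f(s) = 4/5 - 3*s/5, so f(s)^2 = (3*s - 4)^2/25. Integrate:
  int_0^t ((3*s - 4)^2/25) ds = t*(3*t^2 - 12*t + 16)/25.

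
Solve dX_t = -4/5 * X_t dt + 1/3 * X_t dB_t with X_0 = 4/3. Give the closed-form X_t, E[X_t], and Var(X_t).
X_t = 4/3 * exp((-77/90) t + (1/3) B_t); E[X_t] = 4*exp(-4*t/5)/3; Var(X_t) = (16*exp(t/9) - 16)*exp(-8*t/5)/9

For GBM dX = mu X dt + sigma X dB with X_0 = x_0, apply Itô to Y = log X: dY = (mu - sigma^2/2) dt + sigma dB, so Y_t = log(x_0) + (mu - sigma^2/2) t + sigma B_t and hence X_t = x_0 * exp((mu - sigma^2/2) t + sigma B_t).
With mu = -4/5, sigma = 1/3, x_0 = 4/3, this gives:
  X_t = 4/3 * exp((-77/90) * t + (1/3) * B_t).
Since sigma*B_t ~ Normal(0, sigma^2 t), E[exp(sigma*B_t)] = exp(sigma^2 t / 2); so E[X_t] = x_0 * exp((mu - sigma^2/2) t) * exp(sigma^2 t / 2) = x_0 * exp(mu t) = 4*exp(-4*t/5)/3.
Var(X_t) = E[X_t^2] - (E[X_t])^2 = x_0^2 * exp(2 mu t) * (exp(sigma^2 t) - 1) = (16*exp(t/9) - 16)*exp(-8*t/5)/9.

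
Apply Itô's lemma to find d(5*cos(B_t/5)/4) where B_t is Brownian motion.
d(5*cos(B_t/5)/4) = (-cos(B_t/5)/40) dt + (-sin(B_t/5)/4) dB_t

Itô's formula for f(B_t) gives d f(B_t) = f'(B_t) dB_t + (1/2) f''(B_t) dt. Compute derivatives of f(x) = 5*cos(x/5)/4:
  f'(x)  = -sin(x/5)/4
  f''(x) = -cos(x/5)/20
Substitute x = B_t and multiply the f'' term by 1/2:
  drift     = (1/2) * (-cos(x/5)/20) evaluated at B_t = -cos(B_t/5)/40
  diffusion = (-sin(x/5)/4) evaluated at B_t = -sin(B_t/5)/4
Therefore d(5*cos(B_t/5)/4) = (-cos(B_t/5)/40) dt + (-sin(B_t/5)/4) dB_t.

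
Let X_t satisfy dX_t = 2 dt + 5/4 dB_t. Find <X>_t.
<X>_t = 25*t/16

For an Itô process dX_t = a(t) dt + b(t) dB_t, the quadratic variation is <X>_t = int_0^t b(s)^2 ds (the drift term does not contribute). Here b(s) = 5/4, so
  b(s)^2 = 25/16.
Integrating from 0 to t:
  <X>_t = int_0^t (25/16) ds = 25*t/16.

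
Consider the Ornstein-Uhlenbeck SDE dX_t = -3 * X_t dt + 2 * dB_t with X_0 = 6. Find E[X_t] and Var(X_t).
E[X_t] = 6*exp(-3*t); Var(X_t) = 2/3 - 2*exp(-6*t)/3

The OU SDE dX = -theta X dt + sigma dB admits the integrating factor exp(theta t): d(exp(theta t) X_t) = sigma exp(theta t) dB_t. Integrating from 0 to t:
  X_t = x_0 * exp(-theta t) + sigma * int_0^t exp(-theta (t-s)) dB_s.
The Itô integral has mean 0 and (by the Itô isometry) variance sigma^2 * int_0^t exp(-2 theta (t - s)) ds = sigma^2 * (1 - exp(-2 theta t)) / (2 theta).
With theta = 3, sigma = 2, x_0 = 6:
  E[X_t] = 6 * exp(-3 t) = 6*exp(-3*t)
  Var(X_t) = (2)^2 * (1 - exp(-2*3 t)) / (2 * 3) = 2/3 - 2*exp(-6*t)/3.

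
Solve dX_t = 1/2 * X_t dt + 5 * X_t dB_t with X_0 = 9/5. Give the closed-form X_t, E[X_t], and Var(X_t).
X_t = 9/5 * exp((-12) t + (5) B_t); E[X_t] = 9*exp(t/2)/5; Var(X_t) = 81*(exp(25*t) - 1)*exp(t)/25

For GBM dX = mu X dt + sigma X dB with X_0 = x_0, apply Itô to Y = log X: dY = (mu - sigma^2/2) dt + sigma dB, so Y_t = log(x_0) + (mu - sigma^2/2) t + sigma B_t and hence X_t = x_0 * exp((mu - sigma^2/2) t + sigma B_t).
With mu = 1/2, sigma = 5, x_0 = 9/5, this gives:
  X_t = 9/5 * exp((-12) * t + (5) * B_t).
Since sigma*B_t ~ Normal(0, sigma^2 t), E[exp(sigma*B_t)] = exp(sigma^2 t / 2); so E[X_t] = x_0 * exp((mu - sigma^2/2) t) * exp(sigma^2 t / 2) = x_0 * exp(mu t) = 9*exp(t/2)/5.
Var(X_t) = E[X_t^2] - (E[X_t])^2 = x_0^2 * exp(2 mu t) * (exp(sigma^2 t) - 1) = 81*(exp(25*t) - 1)*exp(t)/25.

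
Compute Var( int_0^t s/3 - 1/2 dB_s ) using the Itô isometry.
Var = t*(4*t^2 - 18*t + 27)/108

The Itô integral of a deterministic integrand f(s) has mean 0 because each increment f(s) * (B_{s+ds} - B_s) has mean 0. By the Itô isometry:
  Var( int_0^t f(s) dB_s ) = E[ (int_0^t f(s) dB_s)^2 ] = int_0^t f(s)^2 ds.
Here f(s) = s/3 - 1/2, so f(s)^2 = (2*s - 3)^2/36. Integrate:
  int_0^t ((2*s - 3)^2/36) ds = t*(4*t^2 - 18*t + 27)/108.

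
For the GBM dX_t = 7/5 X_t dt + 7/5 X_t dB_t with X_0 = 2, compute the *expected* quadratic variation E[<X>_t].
E[<X>_t] = 28*exp(119*t/25)/17 - 28/17

<X>_t = int_0^t ((7/5) * X_s)^2 ds. Taking expectation inside the integral: E[<X>_t] = (7/5)^2 * int_0^t E[X_s^2] ds. For GBM, E[X_s^2] = x_0^2 * exp((2 mu + sigma^2) s). Integrating:
  E[<X>_t] = (7/5)^2 * 2^2 * (exp((2*(7/5) + (7/5)^2) t) - 1) / (2*(7/5) + (7/5)^2)
           = (7/5)^2 * 2^2 * (exp((119/25) t) - 1) / (119/25) = 28*exp(119*t/25)/17 - 28/17.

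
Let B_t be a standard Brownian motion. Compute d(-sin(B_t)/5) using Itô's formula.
d(-sin(B_t)/5) = (sin(B_t)/10) dt + (-cos(B_t)/5) dB_t

Itô's formula for f(B_t) gives d f(B_t) = f'(B_t) dB_t + (1/2) f''(B_t) dt. Compute derivatives of f(x) = -sin(x)/5:
  f'(x)  = -cos(x)/5
  f''(x) = sin(x)/5
Substitute x = B_t and multiply the f'' term by 1/2:
  drift     = (1/2) * (sin(x)/5) evaluated at B_t = sin(B_t)/10
  diffusion = (-cos(x)/5) evaluated at B_t = -cos(B_t)/5
Therefore d(-sin(B_t)/5) = (sin(B_t)/10) dt + (-cos(B_t)/5) dB_t.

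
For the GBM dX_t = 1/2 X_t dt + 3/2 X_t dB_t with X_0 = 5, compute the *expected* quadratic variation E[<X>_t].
E[<X>_t] = 225*exp(13*t/4)/13 - 225/13

<X>_t = int_0^t ((3/2) * X_s)^2 ds. Taking expectation inside the integral: E[<X>_t] = (3/2)^2 * int_0^t E[X_s^2] ds. For GBM, E[X_s^2] = x_0^2 * exp((2 mu + sigma^2) s). Integrating:
  E[<X>_t] = (3/2)^2 * 5^2 * (exp((2*(1/2) + (3/2)^2) t) - 1) / (2*(1/2) + (3/2)^2)
           = (3/2)^2 * 5^2 * (exp((13/4) t) - 1) / (13/4) = 225*exp(13*t/4)/13 - 225/13.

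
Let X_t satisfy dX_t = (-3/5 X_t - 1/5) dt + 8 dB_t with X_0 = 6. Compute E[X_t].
E[X_t] = -1/3 + 19*exp(-3*t/5)/3

Taking expectations and using E[dB_t] = 0, the mean m(t) = E[X_t] satisfies the ODE m'(t) = a m(t) + b with m(0) = x_0. With a = -3/5, b = -1/5, x_0 = 6, the solution is
  m(t) = x_0 * exp(a t) + (b/a) * (exp(a t) - 1)
       = 6 * exp((-3/5) t) + ((-1/5)/(-3/5)) * (exp((-3/5) t) - 1)
       = -1/3 + 19*exp(-3*t/5)/3.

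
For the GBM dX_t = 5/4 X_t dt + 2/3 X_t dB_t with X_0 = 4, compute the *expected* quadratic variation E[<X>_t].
E[<X>_t] = 128*exp(53*t/18)/53 - 128/53

<X>_t = int_0^t ((2/3) * X_s)^2 ds. Taking expectation inside the integral: E[<X>_t] = (2/3)^2 * int_0^t E[X_s^2] ds. For GBM, E[X_s^2] = x_0^2 * exp((2 mu + sigma^2) s). Integrating:
  E[<X>_t] = (2/3)^2 * 4^2 * (exp((2*(5/4) + (2/3)^2) t) - 1) / (2*(5/4) + (2/3)^2)
           = (2/3)^2 * 4^2 * (exp((53/18) t) - 1) / (53/18) = 128*exp(53*t/18)/53 - 128/53.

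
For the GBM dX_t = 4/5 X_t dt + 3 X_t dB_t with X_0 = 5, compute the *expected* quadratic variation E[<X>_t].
E[<X>_t] = 1125*exp(53*t/5)/53 - 1125/53

<X>_t = int_0^t (3 * X_s)^2 ds. Taking expectation inside the integral: E[<X>_t] = 3^2 * int_0^t E[X_s^2] ds. For GBM, E[X_s^2] = x_0^2 * exp((2 mu + sigma^2) s). Integrating:
  E[<X>_t] = 3^2 * 5^2 * (exp((2*(4/5) + 3^2) t) - 1) / (2*(4/5) + 3^2)
           = 3^2 * 5^2 * (exp((53/5) t) - 1) / (53/5) = 1125*exp(53*t/5)/53 - 1125/53.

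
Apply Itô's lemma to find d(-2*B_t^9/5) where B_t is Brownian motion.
d(-2*B_t^9/5) = (-72*B_t^7/5) dt + (-18*B_t^8/5) dB_t

Itô's formula for f(B_t) gives d f(B_t) = f'(B_t) dB_t + (1/2) f''(B_t) dt. Compute derivatives of f(x) = -2*x^9/5:
  f'(x)  = -18*x^8/5
  f''(x) = -144*x^7/5
Substitute x = B_t and multiply the f'' term by 1/2:
  drift     = (1/2) * (-144*x^7/5) evaluated at B_t = -72*B_t^7/5
  diffusion = (-18*x^8/5) evaluated at B_t = -18*B_t^8/5
Therefore d(-2*B_t^9/5) = (-72*B_t^7/5) dt + (-18*B_t^8/5) dB_t.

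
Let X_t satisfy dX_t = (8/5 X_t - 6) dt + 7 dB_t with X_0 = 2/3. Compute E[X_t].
E[X_t] = 15/4 - 37*exp(8*t/5)/12

Taking expectations and using E[dB_t] = 0, the mean m(t) = E[X_t] satisfies the ODE m'(t) = a m(t) + b with m(0) = x_0. With a = 8/5, b = -6, x_0 = 2/3, the solution is
  m(t) = x_0 * exp(a t) + (b/a) * (exp(a t) - 1)
       = (2/3) * exp((8/5) t) + ((-6)/(8/5)) * (exp((8/5) t) - 1)
       = 15/4 - 37*exp(8*t/5)/12.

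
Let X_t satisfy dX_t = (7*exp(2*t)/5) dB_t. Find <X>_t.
<X>_t = 49*exp(4*t)/100 - 49/100

For an Itô process dX_t = a(t) dt + b(t) dB_t, the quadratic variation is <X>_t = int_0^t b(s)^2 ds (the drift term does not contribute). Here b(s) = 7*exp(2*s)/5, so
  b(s)^2 = 49*exp(4*s)/25.
Integrating from 0 to t:
  <X>_t = int_0^t (49*exp(4*s)/25) ds = 49*exp(4*t)/100 - 49/100.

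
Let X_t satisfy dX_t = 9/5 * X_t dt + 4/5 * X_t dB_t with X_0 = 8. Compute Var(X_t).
Var(X_t) = 64*(exp(16*t/25) - 1)*exp(18*t/5)

For GBM dX = mu X dt + sigma X dB with X_0 = x_0, apply Itô to Y = log X: dY = (mu - sigma^2/2) dt + sigma dB, so Y_t = log(x_0) + (mu - sigma^2/2) t + sigma B_t and hence X_t = x_0 * exp((mu - sigma^2/2) t + sigma B_t).
With mu = 9/5, sigma = 4/5, x_0 = 8, this gives:
  X_t = 8 * exp((37/25) * t + (4/5) * B_t).
Since sigma*B_t ~ Normal(0, sigma^2 t), E[exp(sigma*B_t)] = exp(sigma^2 t / 2); so E[X_t] = x_0 * exp((mu - sigma^2/2) t) * exp(sigma^2 t / 2) = x_0 * exp(mu t) = 8*exp(9*t/5).
Var(X_t) = E[X_t^2] - (E[X_t])^2 = x_0^2 * exp(2 mu t) * (exp(sigma^2 t) - 1) = 64*(exp(16*t/25) - 1)*exp(18*t/5).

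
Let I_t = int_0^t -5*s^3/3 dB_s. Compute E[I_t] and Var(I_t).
E[I_t] = 0; Var(I_t) = 25*t^7/63

The Itô integral of a deterministic integrand f(s) has mean 0 because each increment f(s) * (B_{s+ds} - B_s) has mean 0. By the Itô isometry:
  Var( int_0^t f(s) dB_s ) = E[ (int_0^t f(s) dB_s)^2 ] = int_0^t f(s)^2 ds.
Here f(s) = -5*s^3/3, so f(s)^2 = 25*s^6/9. Integrate:
  int_0^t (25*s^6/9) ds = 25*t^7/63.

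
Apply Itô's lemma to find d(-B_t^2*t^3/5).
d(-B_t^2*t^3/5) = (t^2*(-3*B_t^2 - t)/5) dt + (-2*B_t*t^3/5) dB_t

Itô's formula for f(t, x): d f(t, B_t) = (f_t + (1/2) f_xx) dt + f_x dB_t. Compute partials of f(t, x) = -t^3*x^2/5:
  f_t(t,x)  = -3*t^2*x^2/5
  f_x(t,x)  = -2*t^3*x/5
  f_xx(t,x) = -2*t^3/5
Assemble drift = f_t + (1/2) f_xx = t^2*(-t - 3*x^2)/5 and diffusion = f_x = -2*t^3*x/5. Substituting x = B_t:
  d(-B_t^2*t^3/5) = (t^2*(-3*B_t^2 - t)/5) dt + (-2*B_t*t^3/5) dB_t.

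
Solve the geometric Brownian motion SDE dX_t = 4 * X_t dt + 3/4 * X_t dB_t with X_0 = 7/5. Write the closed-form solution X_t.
X_t = 7/5 * exp((119/32) * t + (3/4) * B_t)

For GBM dX = mu X dt + sigma X dB with X_0 = x_0, apply Itô to Y = log X: dY = (mu - sigma^2/2) dt + sigma dB, so Y_t = log(x_0) + (mu - sigma^2/2) t + sigma B_t and hence X_t = x_0 * exp((mu - sigma^2/2) t + sigma B_t).
With mu = 4, sigma = 3/4, x_0 = 7/5, this gives:
  X_t = 7/5 * exp((119/32) * t + (3/4) * B_t).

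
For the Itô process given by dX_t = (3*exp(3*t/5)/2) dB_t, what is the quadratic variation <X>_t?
<X>_t = 15*exp(6*t/5)/8 - 15/8

For an Itô process dX_t = a(t) dt + b(t) dB_t, the quadratic variation is <X>_t = int_0^t b(s)^2 ds (the drift term does not contribute). Here b(s) = 3*exp(3*s/5)/2, so
  b(s)^2 = 9*exp(6*s/5)/4.
Integrating from 0 to t:
  <X>_t = int_0^t (9*exp(6*s/5)/4) ds = 15*exp(6*t/5)/8 - 15/8.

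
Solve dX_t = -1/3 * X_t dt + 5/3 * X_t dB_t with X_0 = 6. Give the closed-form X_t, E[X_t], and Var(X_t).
X_t = 6 * exp((-31/18) t + (5/3) B_t); E[X_t] = 6*exp(-t/3); Var(X_t) = (36*exp(25*t/9) - 36)*exp(-2*t/3)

For GBM dX = mu X dt + sigma X dB with X_0 = x_0, apply Itô to Y = log X: dY = (mu - sigma^2/2) dt + sigma dB, so Y_t = log(x_0) + (mu - sigma^2/2) t + sigma B_t and hence X_t = x_0 * exp((mu - sigma^2/2) t + sigma B_t).
With mu = -1/3, sigma = 5/3, x_0 = 6, this gives:
  X_t = 6 * exp((-31/18) * t + (5/3) * B_t).
Since sigma*B_t ~ Normal(0, sigma^2 t), E[exp(sigma*B_t)] = exp(sigma^2 t / 2); so E[X_t] = x_0 * exp((mu - sigma^2/2) t) * exp(sigma^2 t / 2) = x_0 * exp(mu t) = 6*exp(-t/3).
Var(X_t) = E[X_t^2] - (E[X_t])^2 = x_0^2 * exp(2 mu t) * (exp(sigma^2 t) - 1) = (36*exp(25*t/9) - 36)*exp(-2*t/3).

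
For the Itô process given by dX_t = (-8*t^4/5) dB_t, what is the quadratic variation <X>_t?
<X>_t = 64*t^9/225

For an Itô process dX_t = a(t) dt + b(t) dB_t, the quadratic variation is <X>_t = int_0^t b(s)^2 ds (the drift term does not contribute). Here b(s) = -8*s^4/5, so
  b(s)^2 = 64*s^8/25.
Integrating from 0 to t:
  <X>_t = int_0^t (64*s^8/25) ds = 64*t^9/225.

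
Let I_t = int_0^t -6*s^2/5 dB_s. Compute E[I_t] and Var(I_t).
E[I_t] = 0; Var(I_t) = 36*t^5/125

The Itô integral of a deterministic integrand f(s) has mean 0 because each increment f(s) * (B_{s+ds} - B_s) has mean 0. By the Itô isometry:
  Var( int_0^t f(s) dB_s ) = E[ (int_0^t f(s) dB_s)^2 ] = int_0^t f(s)^2 ds.
Here f(s) = -6*s^2/5, so f(s)^2 = 36*s^4/25. Integrate:
  int_0^t (36*s^4/25) ds = 36*t^5/125.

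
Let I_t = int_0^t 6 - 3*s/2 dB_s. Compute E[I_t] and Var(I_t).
E[I_t] = 0; Var(I_t) = 3*t*(t^2 - 12*t + 48)/4

The Itô integral of a deterministic integrand f(s) has mean 0 because each increment f(s) * (B_{s+ds} - B_s) has mean 0. By the Itô isometry:
  Var( int_0^t f(s) dB_s ) = E[ (int_0^t f(s) dB_s)^2 ] = int_0^t f(s)^2 ds.
Here f(s) = 6 - 3*s/2, so f(s)^2 = 9*(s - 4)^2/4. Integrate:
  int_0^t (9*(s - 4)^2/4) ds = 3*t*(t^2 - 12*t + 48)/4.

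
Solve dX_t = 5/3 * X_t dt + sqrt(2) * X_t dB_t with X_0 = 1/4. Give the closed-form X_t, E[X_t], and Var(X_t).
X_t = 1/4 * exp((2/3) t + (sqrt(2)) B_t); E[X_t] = exp(5*t/3)/4; Var(X_t) = (exp(2*t) - 1)*exp(10*t/3)/16

For GBM dX = mu X dt + sigma X dB with X_0 = x_0, apply Itô to Y = log X: dY = (mu - sigma^2/2) dt + sigma dB, so Y_t = log(x_0) + (mu - sigma^2/2) t + sigma B_t and hence X_t = x_0 * exp((mu - sigma^2/2) t + sigma B_t).
With mu = 5/3, sigma = sqrt(2), x_0 = 1/4, this gives:
  X_t = 1/4 * exp((2/3) * t + (sqrt(2)) * B_t).
Since sigma*B_t ~ Normal(0, sigma^2 t), E[exp(sigma*B_t)] = exp(sigma^2 t / 2); so E[X_t] = x_0 * exp((mu - sigma^2/2) t) * exp(sigma^2 t / 2) = x_0 * exp(mu t) = exp(5*t/3)/4.
Var(X_t) = E[X_t^2] - (E[X_t])^2 = x_0^2 * exp(2 mu t) * (exp(sigma^2 t) - 1) = (exp(2*t) - 1)*exp(10*t/3)/16.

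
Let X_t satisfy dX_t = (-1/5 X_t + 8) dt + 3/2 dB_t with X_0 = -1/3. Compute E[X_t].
E[X_t] = 40 - 121*exp(-t/5)/3

Taking expectations and using E[dB_t] = 0, the mean m(t) = E[X_t] satisfies the ODE m'(t) = a m(t) + b with m(0) = x_0. With a = -1/5, b = 8, x_0 = -1/3, the solution is
  m(t) = x_0 * exp(a t) + (b/a) * (exp(a t) - 1)
       = (-1/3) * exp((-1/5) t) + (8/(-1/5)) * (exp((-1/5) t) - 1)
       = 40 - 121*exp(-t/5)/3.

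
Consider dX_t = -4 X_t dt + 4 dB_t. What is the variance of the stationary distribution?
lim Var(X_t) = 2

The OU SDE dX = -theta X dt + sigma dB admits the integrating factor exp(theta t): d(exp(theta t) X_t) = sigma exp(theta t) dB_t. Integrating from 0 to t gives X_t = x_0 * exp(-theta t) + sigma * int_0^t exp(-theta (t-s)) dB_s for any initial x_0. The Itô integral has variance (by the Itô isometry) sigma^2 * int_0^t exp(-2 theta (t - s)) ds = sigma^2 * (1 - exp(-2 theta t)) / (2 theta), independent of x_0.
With theta = 4, sigma = 4:
  Var(X_t) = (4)^2 * (1 - exp(-2*4 t)) / (2 * 4) = 2 - 2*exp(-8*t).
As t -> infinity, exp(-2*4 t) -> 0, so the stationary variance is sigma^2 / (2 theta) = 2.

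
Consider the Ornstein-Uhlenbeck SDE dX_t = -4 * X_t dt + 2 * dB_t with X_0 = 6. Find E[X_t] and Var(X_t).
E[X_t] = 6*exp(-4*t); Var(X_t) = 1/2 - exp(-8*t)/2

The OU SDE dX = -theta X dt + sigma dB admits the integrating factor exp(theta t): d(exp(theta t) X_t) = sigma exp(theta t) dB_t. Integrating from 0 to t:
  X_t = x_0 * exp(-theta t) + sigma * int_0^t exp(-theta (t-s)) dB_s.
The Itô integral has mean 0 and (by the Itô isometry) variance sigma^2 * int_0^t exp(-2 theta (t - s)) ds = sigma^2 * (1 - exp(-2 theta t)) / (2 theta).
With theta = 4, sigma = 2, x_0 = 6:
  E[X_t] = 6 * exp(-4 t) = 6*exp(-4*t)
  Var(X_t) = (2)^2 * (1 - exp(-2*4 t)) / (2 * 4) = 1/2 - exp(-8*t)/2.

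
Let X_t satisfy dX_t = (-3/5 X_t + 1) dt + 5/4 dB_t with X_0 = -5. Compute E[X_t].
E[X_t] = 5/3 - 20*exp(-3*t/5)/3

Taking expectations and using E[dB_t] = 0, the mean m(t) = E[X_t] satisfies the ODE m'(t) = a m(t) + b with m(0) = x_0. With a = -3/5, b = 1, x_0 = -5, the solution is
  m(t) = x_0 * exp(a t) + (b/a) * (exp(a t) - 1)
       = (-5) * exp((-3/5) t) + (1/(-3/5)) * (exp((-3/5) t) - 1)
       = 5/3 - 20*exp(-3*t/5)/3.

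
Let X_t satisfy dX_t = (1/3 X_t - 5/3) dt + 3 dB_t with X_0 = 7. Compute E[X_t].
E[X_t] = 2*exp(t/3) + 5

Taking expectations and using E[dB_t] = 0, the mean m(t) = E[X_t] satisfies the ODE m'(t) = a m(t) + b with m(0) = x_0. With a = 1/3, b = -5/3, x_0 = 7, the solution is
  m(t) = x_0 * exp(a t) + (b/a) * (exp(a t) - 1)
       = 7 * exp((1/3) t) + ((-5/3)/(1/3)) * (exp((1/3) t) - 1)
       = 2*exp(t/3) + 5.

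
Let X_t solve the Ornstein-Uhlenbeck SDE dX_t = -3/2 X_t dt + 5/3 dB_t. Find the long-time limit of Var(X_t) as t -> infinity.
lim Var(X_t) = 25/27

The OU SDE dX = -theta X dt + sigma dB admits the integrating factor exp(theta t): d(exp(theta t) X_t) = sigma exp(theta t) dB_t. Integrating from 0 to t gives X_t = x_0 * exp(-theta t) + sigma * int_0^t exp(-theta (t-s)) dB_s for any initial x_0. The Itô integral has variance (by the Itô isometry) sigma^2 * int_0^t exp(-2 theta (t - s)) ds = sigma^2 * (1 - exp(-2 theta t)) / (2 theta), independent of x_0.
With theta = 3/2, sigma = 5/3:
  Var(X_t) = (5/3)^2 * (1 - exp(-2*3/2 t)) / (2 * 3/2) = 25/27 - 25*exp(-3*t)/27.
As t -> infinity, exp(-2*3/2 t) -> 0, so the stationary variance is sigma^2 / (2 theta) = 25/27.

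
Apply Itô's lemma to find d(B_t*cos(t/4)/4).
d(B_t*cos(t/4)/4) = (-B_t*sin(t/4)/16) dt + (cos(t/4)/4) dB_t

Itô's formula for f(t, x): d f(t, B_t) = (f_t + (1/2) f_xx) dt + f_x dB_t. Compute partials of f(t, x) = x*cos(t/4)/4:
  f_t(t,x)  = -x*sin(t/4)/16
  f_x(t,x)  = cos(t/4)/4
  f_xx(t,x) = 0
Assemble drift = f_t + (1/2) f_xx = -x*sin(t/4)/16 and diffusion = f_x = cos(t/4)/4. Substituting x = B_t:
  d(B_t*cos(t/4)/4) = (-B_t*sin(t/4)/16) dt + (cos(t/4)/4) dB_t.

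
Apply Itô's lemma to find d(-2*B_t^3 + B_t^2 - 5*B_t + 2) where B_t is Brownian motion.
d(-2*B_t^3 + B_t^2 - 5*B_t + 2) = (1 - 6*B_t) dt + (-6*B_t^2 + 2*B_t - 5) dB_t

Itô's formula for f(B_t) gives d f(B_t) = f'(B_t) dB_t + (1/2) f''(B_t) dt. Compute derivatives of f(x) = -2*x^3 + x^2 - 5*x + 2:
  f'(x)  = -6*x^2 + 2*x - 5
  f''(x) = 2 - 12*x
Substitute x = B_t and multiply the f'' term by 1/2:
  drift     = (1/2) * (2 - 12*x) evaluated at B_t = 1 - 6*B_t
  diffusion = (-6*x^2 + 2*x - 5) evaluated at B_t = -6*B_t^2 + 2*B_t - 5
Therefore d(-2*B_t^3 + B_t^2 - 5*B_t + 2) = (1 - 6*B_t) dt + (-6*B_t^2 + 2*B_t - 5) dB_t.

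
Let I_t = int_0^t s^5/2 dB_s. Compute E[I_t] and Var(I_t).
E[I_t] = 0; Var(I_t) = t^11/44

The Itô integral of a deterministic integrand f(s) has mean 0 because each increment f(s) * (B_{s+ds} - B_s) has mean 0. By the Itô isometry:
  Var( int_0^t f(s) dB_s ) = E[ (int_0^t f(s) dB_s)^2 ] = int_0^t f(s)^2 ds.
Here f(s) = s^5/2, so f(s)^2 = s^10/4. Integrate:
  int_0^t (s^10/4) ds = t^11/44.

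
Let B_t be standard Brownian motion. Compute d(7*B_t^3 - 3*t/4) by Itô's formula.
d(7*B_t^3 - 3*t/4) = (21*B_t - 3/4) dt + (21*B_t^2) dB_t

Itô's formula for f(t, x): d f(t, B_t) = (f_t + (1/2) f_xx) dt + f_x dB_t. Compute partials of f(t, x) = -3*t/4 + 7*x^3:
  f_t(t,x)  = -3/4
  f_x(t,x)  = 21*x^2
  f_xx(t,x) = 42*x
Assemble drift = f_t + (1/2) f_xx = 21*x - 3/4 and diffusion = f_x = 21*x^2. Substituting x = B_t:
  d(7*B_t^3 - 3*t/4) = (21*B_t - 3/4) dt + (21*B_t^2) dB_t.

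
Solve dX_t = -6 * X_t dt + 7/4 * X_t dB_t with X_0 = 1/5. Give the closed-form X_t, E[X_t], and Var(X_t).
X_t = 1/5 * exp((-241/32) t + (7/4) B_t); E[X_t] = exp(-6*t)/5; Var(X_t) = (exp(49*t/16) - 1)*exp(-12*t)/25

For GBM dX = mu X dt + sigma X dB with X_0 = x_0, apply Itô to Y = log X: dY = (mu - sigma^2/2) dt + sigma dB, so Y_t = log(x_0) + (mu - sigma^2/2) t + sigma B_t and hence X_t = x_0 * exp((mu - sigma^2/2) t + sigma B_t).
With mu = -6, sigma = 7/4, x_0 = 1/5, this gives:
  X_t = 1/5 * exp((-241/32) * t + (7/4) * B_t).
Since sigma*B_t ~ Normal(0, sigma^2 t), E[exp(sigma*B_t)] = exp(sigma^2 t / 2); so E[X_t] = x_0 * exp((mu - sigma^2/2) t) * exp(sigma^2 t / 2) = x_0 * exp(mu t) = exp(-6*t)/5.
Var(X_t) = E[X_t^2] - (E[X_t])^2 = x_0^2 * exp(2 mu t) * (exp(sigma^2 t) - 1) = (exp(49*t/16) - 1)*exp(-12*t)/25.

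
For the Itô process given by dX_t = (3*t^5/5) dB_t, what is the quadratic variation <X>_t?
<X>_t = 9*t^11/275

For an Itô process dX_t = a(t) dt + b(t) dB_t, the quadratic variation is <X>_t = int_0^t b(s)^2 ds (the drift term does not contribute). Here b(s) = 3*s^5/5, so
  b(s)^2 = 9*s^10/25.
Integrating from 0 to t:
  <X>_t = int_0^t (9*s^10/25) ds = 9*t^11/275.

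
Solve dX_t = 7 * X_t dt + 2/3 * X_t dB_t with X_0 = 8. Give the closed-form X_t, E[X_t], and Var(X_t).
X_t = 8 * exp((61/9) t + (2/3) B_t); E[X_t] = 8*exp(7*t); Var(X_t) = 64*(exp(4*t/9) - 1)*exp(14*t)

For GBM dX = mu X dt + sigma X dB with X_0 = x_0, apply Itô to Y = log X: dY = (mu - sigma^2/2) dt + sigma dB, so Y_t = log(x_0) + (mu - sigma^2/2) t + sigma B_t and hence X_t = x_0 * exp((mu - sigma^2/2) t + sigma B_t).
With mu = 7, sigma = 2/3, x_0 = 8, this gives:
  X_t = 8 * exp((61/9) * t + (2/3) * B_t).
Since sigma*B_t ~ Normal(0, sigma^2 t), E[exp(sigma*B_t)] = exp(sigma^2 t / 2); so E[X_t] = x_0 * exp((mu - sigma^2/2) t) * exp(sigma^2 t / 2) = x_0 * exp(mu t) = 8*exp(7*t).
Var(X_t) = E[X_t^2] - (E[X_t])^2 = x_0^2 * exp(2 mu t) * (exp(sigma^2 t) - 1) = 64*(exp(4*t/9) - 1)*exp(14*t).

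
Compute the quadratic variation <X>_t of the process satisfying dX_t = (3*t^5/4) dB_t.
<X>_t = 9*t^11/176

For an Itô process dX_t = a(t) dt + b(t) dB_t, the quadratic variation is <X>_t = int_0^t b(s)^2 ds (the drift term does not contribute). Here b(s) = 3*s^5/4, so
  b(s)^2 = 9*s^10/16.
Integrating from 0 to t:
  <X>_t = int_0^t (9*s^10/16) ds = 9*t^11/176.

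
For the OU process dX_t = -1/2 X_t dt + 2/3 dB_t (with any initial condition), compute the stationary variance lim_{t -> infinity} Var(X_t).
lim Var(X_t) = 4/9

The OU SDE dX = -theta X dt + sigma dB admits the integrating factor exp(theta t): d(exp(theta t) X_t) = sigma exp(theta t) dB_t. Integrating from 0 to t gives X_t = x_0 * exp(-theta t) + sigma * int_0^t exp(-theta (t-s)) dB_s for any initial x_0. The Itô integral has variance (by the Itô isometry) sigma^2 * int_0^t exp(-2 theta (t - s)) ds = sigma^2 * (1 - exp(-2 theta t)) / (2 theta), independent of x_0.
With theta = 1/2, sigma = 2/3:
  Var(X_t) = (2/3)^2 * (1 - exp(-2*1/2 t)) / (2 * 1/2) = 4/9 - 4*exp(-t)/9.
As t -> infinity, exp(-2*1/2 t) -> 0, so the stationary variance is sigma^2 / (2 theta) = 4/9.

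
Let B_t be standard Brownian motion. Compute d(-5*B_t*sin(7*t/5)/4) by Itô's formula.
d(-5*B_t*sin(7*t/5)/4) = (-7*B_t*cos(7*t/5)/4) dt + (-5*sin(7*t/5)/4) dB_t

Itô's formula for f(t, x): d f(t, B_t) = (f_t + (1/2) f_xx) dt + f_x dB_t. Compute partials of f(t, x) = -5*x*sin(7*t/5)/4:
  f_t(t,x)  = -7*x*cos(7*t/5)/4
  f_x(t,x)  = -5*sin(7*t/5)/4
  f_xx(t,x) = 0
Assemble drift = f_t + (1/2) f_xx = -7*x*cos(7*t/5)/4 and diffusion = f_x = -5*sin(7*t/5)/4. Substituting x = B_t:
  d(-5*B_t*sin(7*t/5)/4) = (-7*B_t*cos(7*t/5)/4) dt + (-5*sin(7*t/5)/4) dB_t.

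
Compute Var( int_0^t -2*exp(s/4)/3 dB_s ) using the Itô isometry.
Var = 8*exp(t/2)/9 - 8/9

The Itô integral of a deterministic integrand f(s) has mean 0 because each increment f(s) * (B_{s+ds} - B_s) has mean 0. By the Itô isometry:
  Var( int_0^t f(s) dB_s ) = E[ (int_0^t f(s) dB_s)^2 ] = int_0^t f(s)^2 ds.
Here f(s) = -2*exp(s/4)/3, so f(s)^2 = 4*exp(s/2)/9. Integrate:
  int_0^t (4*exp(s/2)/9) ds = 8*exp(t/2)/9 - 8/9.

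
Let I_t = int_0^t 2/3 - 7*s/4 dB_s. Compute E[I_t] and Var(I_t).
E[I_t] = 0; Var(I_t) = t*(147*t^2 - 168*t + 64)/144

The Itô integral of a deterministic integrand f(s) has mean 0 because each increment f(s) * (B_{s+ds} - B_s) has mean 0. By the Itô isometry:
  Var( int_0^t f(s) dB_s ) = E[ (int_0^t f(s) dB_s)^2 ] = int_0^t f(s)^2 ds.
Here f(s) = 2/3 - 7*s/4, so f(s)^2 = (21*s - 8)^2/144. Integrate:
  int_0^t ((21*s - 8)^2/144) ds = t*(147*t^2 - 168*t + 64)/144.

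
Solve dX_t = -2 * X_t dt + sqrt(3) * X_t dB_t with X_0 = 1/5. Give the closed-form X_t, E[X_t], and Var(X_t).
X_t = 1/5 * exp((-7/2) t + (sqrt(3)) B_t); E[X_t] = exp(-2*t)/5; Var(X_t) = (exp(3*t) - 1)*exp(-4*t)/25

For GBM dX = mu X dt + sigma X dB with X_0 = x_0, apply Itô to Y = log X: dY = (mu - sigma^2/2) dt + sigma dB, so Y_t = log(x_0) + (mu - sigma^2/2) t + sigma B_t and hence X_t = x_0 * exp((mu - sigma^2/2) t + sigma B_t).
With mu = -2, sigma = sqrt(3), x_0 = 1/5, this gives:
  X_t = 1/5 * exp((-7/2) * t + (sqrt(3)) * B_t).
Since sigma*B_t ~ Normal(0, sigma^2 t), E[exp(sigma*B_t)] = exp(sigma^2 t / 2); so E[X_t] = x_0 * exp((mu - sigma^2/2) t) * exp(sigma^2 t / 2) = x_0 * exp(mu t) = exp(-2*t)/5.
Var(X_t) = E[X_t^2] - (E[X_t])^2 = x_0^2 * exp(2 mu t) * (exp(sigma^2 t) - 1) = (exp(3*t) - 1)*exp(-4*t)/25.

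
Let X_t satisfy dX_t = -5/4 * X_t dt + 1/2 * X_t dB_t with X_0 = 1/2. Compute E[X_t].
E[X_t] = exp(-5*t/4)/2

For GBM dX = mu X dt + sigma X dB with X_0 = x_0, apply Itô to Y = log X: dY = (mu - sigma^2/2) dt + sigma dB, so Y_t = log(x_0) + (mu - sigma^2/2) t + sigma B_t and hence X_t = x_0 * exp((mu - sigma^2/2) t + sigma B_t).
With mu = -5/4, sigma = 1/2, x_0 = 1/2, this gives:
  X_t = 1/2 * exp((-11/8) * t + (1/2) * B_t).
Since sigma*B_t ~ Normal(0, sigma^2 t), E[exp(sigma*B_t)] = exp(sigma^2 t / 2); so E[X_t] = x_0 * exp((mu - sigma^2/2) t) * exp(sigma^2 t / 2) = x_0 * exp(mu t) = exp(-5*t/4)/2.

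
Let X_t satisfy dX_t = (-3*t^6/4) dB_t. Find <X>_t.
<X>_t = 9*t^13/208

For an Itô process dX_t = a(t) dt + b(t) dB_t, the quadratic variation is <X>_t = int_0^t b(s)^2 ds (the drift term does not contribute). Here b(s) = -3*s^6/4, so
  b(s)^2 = 9*s^12/16.
Integrating from 0 to t:
  <X>_t = int_0^t (9*s^12/16) ds = 9*t^13/208.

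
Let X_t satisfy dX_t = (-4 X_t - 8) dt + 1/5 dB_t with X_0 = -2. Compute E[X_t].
E[X_t] = -2

Taking expectations and using E[dB_t] = 0, the mean m(t) = E[X_t] satisfies the ODE m'(t) = a m(t) + b with m(0) = x_0. With a = -4, b = -8, x_0 = -2, the solution is
  m(t) = x_0 * exp(a t) + (b/a) * (exp(a t) - 1)
       = (-2) * exp((-4) t) + ((-8)/(-4)) * (exp((-4) t) - 1)
       = -2.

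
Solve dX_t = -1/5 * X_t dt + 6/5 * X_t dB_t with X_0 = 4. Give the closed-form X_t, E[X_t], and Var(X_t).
X_t = 4 * exp((-23/25) t + (6/5) B_t); E[X_t] = 4*exp(-t/5); Var(X_t) = (16*exp(36*t/25) - 16)*exp(-2*t/5)

For GBM dX = mu X dt + sigma X dB with X_0 = x_0, apply Itô to Y = log X: dY = (mu - sigma^2/2) dt + sigma dB, so Y_t = log(x_0) + (mu - sigma^2/2) t + sigma B_t and hence X_t = x_0 * exp((mu - sigma^2/2) t + sigma B_t).
With mu = -1/5, sigma = 6/5, x_0 = 4, this gives:
  X_t = 4 * exp((-23/25) * t + (6/5) * B_t).
Since sigma*B_t ~ Normal(0, sigma^2 t), E[exp(sigma*B_t)] = exp(sigma^2 t / 2); so E[X_t] = x_0 * exp((mu - sigma^2/2) t) * exp(sigma^2 t / 2) = x_0 * exp(mu t) = 4*exp(-t/5).
Var(X_t) = E[X_t^2] - (E[X_t])^2 = x_0^2 * exp(2 mu t) * (exp(sigma^2 t) - 1) = (16*exp(36*t/25) - 16)*exp(-2*t/5).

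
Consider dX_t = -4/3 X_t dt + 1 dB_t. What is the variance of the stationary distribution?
lim Var(X_t) = 3/8

The OU SDE dX = -theta X dt + sigma dB admits the integrating factor exp(theta t): d(exp(theta t) X_t) = sigma exp(theta t) dB_t. Integrating from 0 to t gives X_t = x_0 * exp(-theta t) + sigma * int_0^t exp(-theta (t-s)) dB_s for any initial x_0. The Itô integral has variance (by the Itô isometry) sigma^2 * int_0^t exp(-2 theta (t - s)) ds = sigma^2 * (1 - exp(-2 theta t)) / (2 theta), independent of x_0.
With theta = 4/3, sigma = 1:
  Var(X_t) = (1)^2 * (1 - exp(-2*4/3 t)) / (2 * 4/3) = 3/8 - 3*exp(-8*t/3)/8.
As t -> infinity, exp(-2*4/3 t) -> 0, so the stationary variance is sigma^2 / (2 theta) = 3/8.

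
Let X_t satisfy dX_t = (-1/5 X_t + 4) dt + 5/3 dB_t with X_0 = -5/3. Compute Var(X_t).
Var(X_t) = 125/18 - 125*exp(-2*t/5)/18

The variance V(t) = Var(X_t) satisfies V'(t) = 2 a V(t) + c^2 with V(0) = 0 (drift coefficient is linear in X, diffusion is constant). With a = -1/5, c = 5/3, the solution is
  V(t) = (c^2 / (2 a)) * (exp(2 a t) - 1)
       = ((5/3)^2 / (2*(-1/5))) * (exp((-2/5) t) - 1)
       = 125/18 - 125*exp(-2*t/5)/18.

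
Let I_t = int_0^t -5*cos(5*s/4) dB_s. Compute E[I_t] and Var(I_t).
E[I_t] = 0; Var(I_t) = 25*t/2 + 5*sin(5*t/2)

The Itô integral of a deterministic integrand f(s) has mean 0 because each increment f(s) * (B_{s+ds} - B_s) has mean 0. By the Itô isometry:
  Var( int_0^t f(s) dB_s ) = E[ (int_0^t f(s) dB_s)^2 ] = int_0^t f(s)^2 ds.
Here f(s) = -5*cos(5*s/4), so f(s)^2 = 25*cos(5*s/4)^2. Integrate:
  int_0^t (25*cos(5*s/4)^2) ds = 25*t/2 + 5*sin(5*t/2).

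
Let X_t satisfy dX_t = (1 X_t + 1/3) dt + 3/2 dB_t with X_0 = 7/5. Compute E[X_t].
E[X_t] = 26*exp(t)/15 - 1/3

Taking expectations and using E[dB_t] = 0, the mean m(t) = E[X_t] satisfies the ODE m'(t) = a m(t) + b with m(0) = x_0. With a = 1, b = 1/3, x_0 = 7/5, the solution is
  m(t) = x_0 * exp(a t) + (b/a) * (exp(a t) - 1)
       = (7/5) * exp(1 t) + ((1/3)/1) * (exp(1 t) - 1)
       = 26*exp(t)/15 - 1/3.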